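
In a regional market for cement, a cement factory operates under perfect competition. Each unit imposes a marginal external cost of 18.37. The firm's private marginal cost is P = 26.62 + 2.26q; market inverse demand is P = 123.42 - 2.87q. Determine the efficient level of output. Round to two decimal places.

q* = 15.29

Social marginal cost = private MC + MEC = 44.99 + 2.26q.
Set SMC = demand: 44.99 + 2.26q = 123.42 - 2.87q → q* = 15.2885.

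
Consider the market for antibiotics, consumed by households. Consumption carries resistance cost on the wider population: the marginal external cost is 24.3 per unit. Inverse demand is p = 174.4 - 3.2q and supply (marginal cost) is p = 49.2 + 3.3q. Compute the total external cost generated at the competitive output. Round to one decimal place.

Market equilibrium (private): 49.2 + 3.3q = 174.4 - 3.2q → q_m = 19.2615.
Total external cost = MEC × q_m = 24.3 × 19.2615 = 468.0545.

468.1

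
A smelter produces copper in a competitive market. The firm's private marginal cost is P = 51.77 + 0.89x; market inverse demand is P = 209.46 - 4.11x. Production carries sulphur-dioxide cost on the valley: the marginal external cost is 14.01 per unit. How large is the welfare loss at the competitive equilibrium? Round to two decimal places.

Market equilibrium (private): 51.77 + 0.89x = 209.46 - 4.11x → x_m = 31.5380.
Social marginal cost = private MC + MEC = 65.78 + 0.89x.
Set SMC = demand: 65.78 + 0.89x = 209.46 - 4.11x → x* = 28.7360.
The loss is the area between SMC and demand from x* to x_m; with linear curves that's a triangle of height MEC(x_m).
DWL = ½ × 2.8020 × 14.0100 = 19.6280.

DWL = 19.63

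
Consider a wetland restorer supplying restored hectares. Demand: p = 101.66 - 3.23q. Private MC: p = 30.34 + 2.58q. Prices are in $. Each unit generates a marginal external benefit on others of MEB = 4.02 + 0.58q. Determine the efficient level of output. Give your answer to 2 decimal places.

Social marginal cost = private MC − MEB = 26.32 + 2.00q.
Set SMC = demand: 26.32 + 2.00q = 101.66 - 3.23q → q* = 14.4054.

q* = 14.41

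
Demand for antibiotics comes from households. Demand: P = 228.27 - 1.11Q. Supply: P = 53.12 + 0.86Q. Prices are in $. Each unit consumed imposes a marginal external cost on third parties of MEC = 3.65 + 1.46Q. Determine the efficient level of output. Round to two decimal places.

Q* = 50.00

Social marginal benefit = demand − MEC = 224.62 - 2.57Q.
Set SMB = MC: 224.62 - 2.57Q = 53.12 + 0.86Q → Q* = 50.0000.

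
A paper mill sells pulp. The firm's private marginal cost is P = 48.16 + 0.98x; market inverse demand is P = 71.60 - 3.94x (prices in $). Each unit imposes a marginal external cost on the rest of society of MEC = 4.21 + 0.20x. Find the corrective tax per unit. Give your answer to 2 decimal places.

Social marginal cost = private MC + MEC = 52.37 + 1.18x.
Set SMC = demand: 52.37 + 1.18x = 71.60 - 3.94x → x* = 3.7559.
The Pigouvian tax equals MEC at x*: 4.21 + 0.20×3.7559 = 4.9612.

tax = $4.96 per unit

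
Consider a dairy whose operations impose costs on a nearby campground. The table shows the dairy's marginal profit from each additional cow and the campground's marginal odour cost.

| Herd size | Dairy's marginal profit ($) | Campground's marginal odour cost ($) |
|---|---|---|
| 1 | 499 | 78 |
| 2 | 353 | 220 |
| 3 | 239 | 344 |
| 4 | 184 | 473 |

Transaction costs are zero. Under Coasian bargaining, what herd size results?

2

Bargaining reaches the level where marginal profit last exceeds marginal odour cost.
That holds through level 2 (353 ≥ 220) but not at 3 (239 < 344).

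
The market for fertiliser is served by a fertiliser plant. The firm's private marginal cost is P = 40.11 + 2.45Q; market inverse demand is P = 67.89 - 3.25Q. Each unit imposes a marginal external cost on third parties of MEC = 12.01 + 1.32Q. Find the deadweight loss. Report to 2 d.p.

Market equilibrium (private): 40.11 + 2.45Q = 67.89 - 3.25Q → Q_m = 4.8737.
Social marginal cost = private MC + MEC = 52.12 + 3.77Q.
Set SMC = demand: 52.12 + 3.77Q = 67.89 - 3.25Q → Q* = 2.2464.
The welfare-loss triangle has base |Q_m − Q*| and height MEC(Q_m) (the vertical gap between SMC and demand is zero at Q* and MEC at Q_m).
DWL = ½ × 2.6273 × 18.4433 = 24.2280.

DWL = 24.23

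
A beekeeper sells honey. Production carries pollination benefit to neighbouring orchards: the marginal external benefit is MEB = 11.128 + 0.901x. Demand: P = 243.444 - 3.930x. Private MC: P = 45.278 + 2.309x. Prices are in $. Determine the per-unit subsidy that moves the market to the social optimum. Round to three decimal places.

Social marginal cost = private MC − MEB = 34.150 + 1.408x.
Set SMC = demand: 34.150 + 1.408x = 243.444 - 3.930x → x* = 39.2083.
The Pigouvian subsidy equals MEB at x*: 11.128 + 0.901×39.2083 = 46.4547.

subsidy = $46.455 per unit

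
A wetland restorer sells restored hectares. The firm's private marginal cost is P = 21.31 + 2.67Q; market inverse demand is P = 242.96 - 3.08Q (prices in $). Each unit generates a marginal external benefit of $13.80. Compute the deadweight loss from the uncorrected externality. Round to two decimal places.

Market equilibrium (private): 21.31 + 2.67Q = 242.96 - 3.08Q → Q_m = 38.5478.
Social marginal cost = private MC − MEB = 7.51 + 2.67Q.
Set SMC = demand: 7.51 + 2.67Q = 242.96 - 3.08Q → Q* = 40.9478.
The welfare-loss triangle has base |Q_m − Q*| and height MEB(Q_m) (the vertical gap between SMC and demand is zero at Q* and MEB at Q_m).
DWL = ½ × 2.4000 × 13.8000 = 16.5600.

DWL = $16.56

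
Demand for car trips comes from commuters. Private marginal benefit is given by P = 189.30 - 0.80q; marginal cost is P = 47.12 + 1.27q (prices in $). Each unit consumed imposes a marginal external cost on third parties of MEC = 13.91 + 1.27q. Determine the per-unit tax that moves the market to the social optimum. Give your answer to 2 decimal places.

Social marginal benefit = demand − MEC = 175.39 - 2.07q.
Set SMB = MC: 175.39 - 2.07q = 47.12 + 1.27q → q* = 38.4042.
The Pigouvian tax equals MEC at q*: 13.91 + 1.27×38.4042 = 62.6833.

tax = $62.68 per unit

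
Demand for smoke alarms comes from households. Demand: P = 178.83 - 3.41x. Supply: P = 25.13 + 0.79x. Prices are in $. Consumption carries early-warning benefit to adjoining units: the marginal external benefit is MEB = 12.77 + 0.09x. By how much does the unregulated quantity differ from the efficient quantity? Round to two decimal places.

3.91 units

Market equilibrium (private): 25.13 + 0.79x = 178.83 - 3.41x → x_m = 36.5952.
Social marginal benefit = demand + MEB = 191.60 - 3.32x.
Set SMB = MC: 191.60 - 3.32x = 25.13 + 0.79x → x* = 40.5036.
Gap = |36.5952 − 40.5036| = 3.9084.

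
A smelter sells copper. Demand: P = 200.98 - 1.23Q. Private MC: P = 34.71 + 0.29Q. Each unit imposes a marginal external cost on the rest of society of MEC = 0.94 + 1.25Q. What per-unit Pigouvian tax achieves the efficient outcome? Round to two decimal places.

tax = 75.55 per unit

Social marginal cost = private MC + MEC = 35.65 + 1.54Q.
Set SMC = demand: 35.65 + 1.54Q = 200.98 - 1.23Q → Q* = 59.6859.
The Pigouvian tax equals MEC at Q*: 0.94 + 1.25×59.6859 = 75.5474.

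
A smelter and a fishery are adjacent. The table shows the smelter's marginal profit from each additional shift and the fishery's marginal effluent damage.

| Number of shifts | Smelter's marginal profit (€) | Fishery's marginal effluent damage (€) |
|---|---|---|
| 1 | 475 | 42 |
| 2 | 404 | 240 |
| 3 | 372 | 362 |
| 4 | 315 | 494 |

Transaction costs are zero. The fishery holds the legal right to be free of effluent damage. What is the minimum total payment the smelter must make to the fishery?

€644

Efficient level: marginal profit ≥ marginal effluent damage through level 3, so k* = 3.
With the fishery holding the right, the smelter must at least compensate total damage at k*: 42 + 240 + 362 = 644.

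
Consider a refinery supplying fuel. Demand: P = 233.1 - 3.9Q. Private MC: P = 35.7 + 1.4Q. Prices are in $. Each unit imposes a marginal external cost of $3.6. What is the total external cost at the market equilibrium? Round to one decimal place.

Market equilibrium (private): 35.7 + 1.4Q = 233.1 - 3.9Q → Q_m = 37.2453.
Total external cost = MEC × Q_m = 3.6 × 37.2453 = 134.0831.

$134.1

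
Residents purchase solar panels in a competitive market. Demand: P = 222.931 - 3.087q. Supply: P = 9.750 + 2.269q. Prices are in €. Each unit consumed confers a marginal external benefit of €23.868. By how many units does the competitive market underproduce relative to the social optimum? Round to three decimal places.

Market equilibrium (private): 9.750 + 2.269q = 222.931 - 3.087q → q_m = 39.8023.
Social marginal benefit = demand + MEB = 246.799 - 3.087q.
Set SMB = MC: 246.799 - 3.087q = 9.750 + 2.269q → q* = 44.2586.
Gap = |39.8023 − 44.2586| = 4.4563.

4.456 units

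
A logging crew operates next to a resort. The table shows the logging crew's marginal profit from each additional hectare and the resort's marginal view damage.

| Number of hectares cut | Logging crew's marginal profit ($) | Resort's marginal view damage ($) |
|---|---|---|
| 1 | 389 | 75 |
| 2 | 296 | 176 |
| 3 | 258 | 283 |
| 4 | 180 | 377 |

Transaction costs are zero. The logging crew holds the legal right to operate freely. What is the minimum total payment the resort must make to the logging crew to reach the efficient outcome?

$438

Left alone the logging crew would choose level 4 (marginal profit stays positive).
Efficient level: k* = 2 (marginal profit ≥ marginal view damage through 2).
The resort must at least cover the logging crew's forgone profit from cutting 4→2: 258 + 180 = 438.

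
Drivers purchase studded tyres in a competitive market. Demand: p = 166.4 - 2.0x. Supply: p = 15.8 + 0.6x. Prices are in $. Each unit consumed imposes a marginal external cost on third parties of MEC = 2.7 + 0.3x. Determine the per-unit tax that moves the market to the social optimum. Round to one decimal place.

tax = $18.0 per unit

Social marginal benefit = demand − MEC = 163.7 - 2.3x.
Set SMB = MC: 163.7 - 2.3x = 15.8 + 0.6x → x* = 51.0000.
The Pigouvian tax equals MEC at x*: 2.7 + 0.3×51.0000 = 18.0000.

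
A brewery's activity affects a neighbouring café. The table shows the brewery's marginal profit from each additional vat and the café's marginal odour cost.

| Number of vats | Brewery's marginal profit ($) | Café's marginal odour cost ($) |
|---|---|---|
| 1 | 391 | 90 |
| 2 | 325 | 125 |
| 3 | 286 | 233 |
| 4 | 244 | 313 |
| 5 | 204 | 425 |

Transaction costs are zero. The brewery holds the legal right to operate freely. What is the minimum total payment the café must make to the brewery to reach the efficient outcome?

Left alone the brewery would choose level 5 (marginal profit stays positive).
Efficient level: k* = 3 (marginal profit ≥ marginal odour cost through 3).
The café must at least cover the brewery's forgone profit from cutting 5→3: 244 + 204 = 448.

$448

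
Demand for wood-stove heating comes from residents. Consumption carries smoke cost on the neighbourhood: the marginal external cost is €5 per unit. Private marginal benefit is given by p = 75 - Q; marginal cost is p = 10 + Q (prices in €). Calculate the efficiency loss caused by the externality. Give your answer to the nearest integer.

DWL = €6

Market equilibrium (private): 10 + Q = 75 - Q → Q_m = 32.5000.
Social marginal benefit = demand − MEC = 70 - Q.
Set SMB = MC: 70 - Q = 10 + Q → Q* = 30.0000.
Between Q* and Q_m the wedge MC − SMB runs linearly from 0 to MEC(Q_m), so the loss is a triangle.
DWL = ½ × 2.5000 × 5.0000 = 6.2500.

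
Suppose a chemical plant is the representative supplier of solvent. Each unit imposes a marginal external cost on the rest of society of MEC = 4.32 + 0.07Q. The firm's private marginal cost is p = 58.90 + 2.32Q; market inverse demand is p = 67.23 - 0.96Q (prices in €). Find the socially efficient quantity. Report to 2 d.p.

Q* = 1.20

Social marginal cost = private MC + MEC = 63.22 + 2.39Q.
Set SMC = demand: 63.22 + 2.39Q = 67.23 - 0.96Q → Q* = 1.1970.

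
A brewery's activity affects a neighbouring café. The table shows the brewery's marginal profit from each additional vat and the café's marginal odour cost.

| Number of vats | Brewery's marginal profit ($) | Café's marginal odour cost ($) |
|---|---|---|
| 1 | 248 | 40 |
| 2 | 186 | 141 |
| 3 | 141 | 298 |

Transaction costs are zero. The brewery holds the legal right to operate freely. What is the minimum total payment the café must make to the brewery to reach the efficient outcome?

$141

Left alone the brewery would choose level 3 (marginal profit stays positive).
Efficient level: k* = 2 (marginal profit ≥ marginal odour cost through 2).
The café must at least cover the brewery's forgone profit from cutting 3→2: 141 = 141.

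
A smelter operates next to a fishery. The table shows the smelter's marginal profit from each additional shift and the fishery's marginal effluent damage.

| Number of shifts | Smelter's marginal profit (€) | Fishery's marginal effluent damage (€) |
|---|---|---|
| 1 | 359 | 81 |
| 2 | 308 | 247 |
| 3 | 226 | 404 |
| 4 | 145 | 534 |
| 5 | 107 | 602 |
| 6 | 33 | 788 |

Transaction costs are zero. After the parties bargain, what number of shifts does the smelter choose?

2

Bargaining reaches the level where marginal profit last exceeds marginal effluent damage.
That holds through level 2 (308 ≥ 247) but not at 3 (226 < 404).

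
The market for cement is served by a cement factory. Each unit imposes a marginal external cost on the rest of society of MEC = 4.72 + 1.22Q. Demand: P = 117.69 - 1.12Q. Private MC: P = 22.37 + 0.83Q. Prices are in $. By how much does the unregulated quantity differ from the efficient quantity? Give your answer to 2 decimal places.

20.30 units

Market equilibrium (private): 22.37 + 0.83Q = 117.69 - 1.12Q → Q_m = 48.8821.
Social marginal cost = private MC + MEC = 27.09 + 2.05Q.
Set SMC = demand: 27.09 + 2.05Q = 117.69 - 1.12Q → Q* = 28.5804.
Gap = |48.8821 − 28.5804| = 20.3017.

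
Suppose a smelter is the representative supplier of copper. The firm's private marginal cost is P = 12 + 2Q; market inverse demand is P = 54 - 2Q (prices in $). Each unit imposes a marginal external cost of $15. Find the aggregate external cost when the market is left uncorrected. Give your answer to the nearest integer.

Market equilibrium (private): 12 + 2Q = 54 - 2Q → Q_m = 10.5000.
Total external cost = MEC × Q_m = 15 × 10.5000 = 157.5000.

$158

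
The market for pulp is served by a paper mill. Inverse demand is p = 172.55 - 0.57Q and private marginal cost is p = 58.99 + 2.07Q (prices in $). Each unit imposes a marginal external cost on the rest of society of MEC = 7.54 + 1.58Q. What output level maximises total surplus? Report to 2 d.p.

Social marginal cost = private MC + MEC = 66.53 + 3.65Q.
Set SMC = demand: 66.53 + 3.65Q = 172.55 - 0.57Q → Q* = 25.1232.

Q* = 25.12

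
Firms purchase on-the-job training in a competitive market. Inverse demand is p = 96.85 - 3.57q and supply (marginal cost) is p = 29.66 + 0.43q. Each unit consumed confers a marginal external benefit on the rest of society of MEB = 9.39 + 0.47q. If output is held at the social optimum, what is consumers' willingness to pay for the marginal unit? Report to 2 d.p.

Social marginal benefit = demand + MEB = 106.24 - 3.10q.
Set SMB = MC: 106.24 - 3.10q = 29.66 + 0.43q → q* = 21.6941.
Consumer price on the demand curve at q*: 96.85 − 3.57×21.6941 = 19.4021.

P = 19.40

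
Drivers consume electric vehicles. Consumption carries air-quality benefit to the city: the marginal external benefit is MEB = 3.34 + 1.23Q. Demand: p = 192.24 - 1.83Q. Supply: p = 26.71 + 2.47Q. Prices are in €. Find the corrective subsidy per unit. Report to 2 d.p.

subsidy = €71.00 per unit

Social marginal benefit = demand + MEB = 195.58 - 0.60Q.
Set SMB = MC: 195.58 - 0.60Q = 26.71 + 2.47Q → Q* = 55.0065.
The Pigouvian subsidy equals MEB at Q*: 3.34 + 1.23×55.0065 = 70.9980.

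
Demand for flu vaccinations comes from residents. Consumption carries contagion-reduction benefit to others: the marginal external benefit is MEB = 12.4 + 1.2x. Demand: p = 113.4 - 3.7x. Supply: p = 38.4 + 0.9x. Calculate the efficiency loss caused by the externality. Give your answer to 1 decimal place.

Market equilibrium (private): 38.4 + 0.9x = 113.4 - 3.7x → x_m = 16.3043.
Social marginal benefit = demand + MEB = 125.8 - 2.5x.
Set SMB = MC: 125.8 - 2.5x = 38.4 + 0.9x → x* = 25.7059.
The loss is the area between SMB and MC from x* to x_m; with linear curves that's a triangle of height MEB(x_m).
DWL = ½ × 9.4016 × 31.9652 = 150.2620.

DWL = 150.3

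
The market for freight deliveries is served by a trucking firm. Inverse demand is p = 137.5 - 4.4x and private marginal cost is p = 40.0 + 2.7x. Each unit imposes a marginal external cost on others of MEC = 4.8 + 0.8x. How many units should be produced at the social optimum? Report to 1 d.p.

x* = 11.7

Social marginal cost = private MC + MEC = 44.8 + 3.5x.
Set SMC = demand: 44.8 + 3.5x = 137.5 - 4.4x → x* = 11.7342.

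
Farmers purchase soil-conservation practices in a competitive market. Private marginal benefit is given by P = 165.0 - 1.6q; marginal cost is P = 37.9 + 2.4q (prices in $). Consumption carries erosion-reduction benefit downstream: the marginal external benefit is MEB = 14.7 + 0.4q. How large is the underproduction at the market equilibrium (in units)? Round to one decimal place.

Market equilibrium (private): 37.9 + 2.4q = 165.0 - 1.6q → q_m = 31.7750.
Social marginal benefit = demand + MEB = 179.7 - 1.2q.
Set SMB = MC: 179.7 - 1.2q = 37.9 + 2.4q → q* = 39.3889.
Gap = |31.7750 − 39.3889| = 7.6139.

7.6 units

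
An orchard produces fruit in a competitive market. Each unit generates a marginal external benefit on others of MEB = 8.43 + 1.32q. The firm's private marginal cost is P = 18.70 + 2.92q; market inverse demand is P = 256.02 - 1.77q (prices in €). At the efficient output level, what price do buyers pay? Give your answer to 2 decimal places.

P = €126.95

Social marginal cost = private MC − MEB = 10.27 + 1.60q.
Set SMC = demand: 10.27 + 1.60q = 256.02 - 1.77q → q* = 72.9228.
Consumer price on the demand curve at q*: 256.02 − 1.77×72.9228 = 126.9466.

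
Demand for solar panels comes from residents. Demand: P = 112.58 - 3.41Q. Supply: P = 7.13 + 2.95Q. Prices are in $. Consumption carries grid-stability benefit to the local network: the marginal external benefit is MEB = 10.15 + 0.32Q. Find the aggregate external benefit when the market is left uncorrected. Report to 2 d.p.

Market equilibrium (private): 7.13 + 2.95Q = 112.58 - 3.41Q → Q_m = 16.5802.
Total external benefit = ∫₀^{Q_m} (10.15 + 0.32Q) dQ = 10.15×16.5802 + ½×0.32×16.5802² = 212.2735.

$212.27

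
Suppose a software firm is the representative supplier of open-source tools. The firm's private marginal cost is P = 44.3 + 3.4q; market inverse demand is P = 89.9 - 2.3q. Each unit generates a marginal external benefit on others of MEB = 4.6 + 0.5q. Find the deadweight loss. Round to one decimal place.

Market equilibrium (private): 44.3 + 3.4q = 89.9 - 2.3q → q_m = 8.0000.
Social marginal cost = private MC − MEB = 39.7 + 2.9q.
Set SMC = demand: 39.7 + 2.9q = 89.9 - 2.3q → q* = 9.6538.
Height of the DWL triangle at q_m is demand(q_m) − SMC(q_m) = MEB(q_m) = 8.6000.
DWL = ½ × 1.6538 × 8.6000 = 7.1113.

DWL = 7.1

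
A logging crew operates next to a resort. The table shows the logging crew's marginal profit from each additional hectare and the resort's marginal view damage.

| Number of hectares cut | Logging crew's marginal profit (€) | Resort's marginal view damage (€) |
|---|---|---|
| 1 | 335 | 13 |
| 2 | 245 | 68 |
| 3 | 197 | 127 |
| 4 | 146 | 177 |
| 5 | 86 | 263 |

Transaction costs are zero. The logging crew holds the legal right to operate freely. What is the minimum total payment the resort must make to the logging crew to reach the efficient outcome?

Left alone the logging crew would choose level 5 (marginal profit stays positive).
Efficient level: k* = 3 (marginal profit ≥ marginal view damage through 3).
The resort must at least cover the logging crew's forgone profit from cutting 5→3: 146 + 86 = 232.

€232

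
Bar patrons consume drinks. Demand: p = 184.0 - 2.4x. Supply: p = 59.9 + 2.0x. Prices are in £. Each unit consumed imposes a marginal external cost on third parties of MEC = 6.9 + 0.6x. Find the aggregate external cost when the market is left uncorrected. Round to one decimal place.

£433.3

Market equilibrium (private): 59.9 + 2.0x = 184.0 - 2.4x → x_m = 28.2045.
Total external cost = ∫₀^{x_m} (6.9 + 0.6x) dx = 6.9×28.2045 + ½×0.6×28.2045² = 433.2592.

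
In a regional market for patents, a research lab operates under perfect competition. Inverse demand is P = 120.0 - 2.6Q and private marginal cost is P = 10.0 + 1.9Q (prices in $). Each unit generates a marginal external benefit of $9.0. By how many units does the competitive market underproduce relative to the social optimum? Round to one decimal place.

Market equilibrium (private): 10.0 + 1.9Q = 120.0 - 2.6Q → Q_m = 24.4444.
Social marginal cost = private MC − MEB = 1.0 + 1.9Q.
Set SMC = demand: 1.0 + 1.9Q = 120.0 - 2.6Q → Q* = 26.4444.
Gap = |24.4444 − 26.4444| = 2.0000.

2.0 units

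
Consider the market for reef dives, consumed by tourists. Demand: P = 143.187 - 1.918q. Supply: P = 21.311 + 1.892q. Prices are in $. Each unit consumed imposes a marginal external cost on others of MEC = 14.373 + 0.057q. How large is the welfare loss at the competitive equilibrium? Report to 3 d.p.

Market equilibrium (private): 21.311 + 1.892q = 143.187 - 1.918q → q_m = 31.9885.
Social marginal benefit = demand − MEC = 128.814 - 1.975q.
Set SMB = MC: 128.814 - 1.975q = 21.311 + 1.892q → q* = 27.8001.
The welfare-loss triangle has base |q_m − q*| and height MEC(q_m) (the vertical gap between SMB and MC is zero at q* and MEC at q_m).
DWL = ½ × 4.1884 × 16.1963 = 33.9183.

DWL = $33.918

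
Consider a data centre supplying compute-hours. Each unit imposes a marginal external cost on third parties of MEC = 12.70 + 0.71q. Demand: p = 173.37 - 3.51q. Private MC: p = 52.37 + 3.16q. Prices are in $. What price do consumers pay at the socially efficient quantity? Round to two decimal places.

P = $121.86

Social marginal cost = private MC + MEC = 65.07 + 3.87q.
Set SMC = demand: 65.07 + 3.87q = 173.37 - 3.51q → q* = 14.6748.
Consumer price on the demand curve at q*: 173.37 − 3.51×14.6748 = 121.8615.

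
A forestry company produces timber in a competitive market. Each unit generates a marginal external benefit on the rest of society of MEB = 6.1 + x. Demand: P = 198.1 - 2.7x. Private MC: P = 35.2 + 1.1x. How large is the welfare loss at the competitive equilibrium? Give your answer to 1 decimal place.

Market equilibrium (private): 35.2 + 1.1x = 198.1 - 2.7x → x_m = 42.8684.
Social marginal cost = private MC − MEB = 29.1 + 0.1x.
Set SMC = demand: 29.1 + 0.1x = 198.1 - 2.7x → x* = 60.3571.
The welfare-loss triangle has base |x_m − x*| and height MEB(x_m) (the vertical gap between SMC and demand is zero at x* and MEB at x_m).
DWL = ½ × 17.4887 × 48.9684 = 428.1968.

DWL = 428.2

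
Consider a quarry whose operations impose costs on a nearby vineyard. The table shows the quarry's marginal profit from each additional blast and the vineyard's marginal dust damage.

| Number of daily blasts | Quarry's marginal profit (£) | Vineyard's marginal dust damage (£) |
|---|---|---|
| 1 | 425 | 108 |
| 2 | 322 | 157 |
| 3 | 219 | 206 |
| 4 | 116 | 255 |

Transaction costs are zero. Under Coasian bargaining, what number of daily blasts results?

3

Bargaining reaches the level where marginal profit last exceeds marginal dust damage.
That holds through level 3 (219 ≥ 206) but not at 4 (116 < 255).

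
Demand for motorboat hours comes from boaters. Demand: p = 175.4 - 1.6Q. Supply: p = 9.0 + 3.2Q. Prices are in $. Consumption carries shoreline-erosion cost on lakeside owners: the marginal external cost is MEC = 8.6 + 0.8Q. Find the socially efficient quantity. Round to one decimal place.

Q* = 28.2

Social marginal benefit = demand − MEC = 166.8 - 2.4Q.
Set SMB = MC: 166.8 - 2.4Q = 9.0 + 3.2Q → Q* = 28.1786.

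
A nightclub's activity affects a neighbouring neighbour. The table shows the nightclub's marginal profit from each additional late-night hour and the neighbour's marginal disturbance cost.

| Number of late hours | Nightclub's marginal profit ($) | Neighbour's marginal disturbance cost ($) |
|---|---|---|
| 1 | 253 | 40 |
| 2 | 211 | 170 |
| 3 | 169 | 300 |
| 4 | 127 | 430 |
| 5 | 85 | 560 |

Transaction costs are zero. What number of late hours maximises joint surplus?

2

Bargaining reaches the level where marginal profit last exceeds marginal disturbance cost.
That holds through level 2 (211 ≥ 170) but not at 3 (169 < 300).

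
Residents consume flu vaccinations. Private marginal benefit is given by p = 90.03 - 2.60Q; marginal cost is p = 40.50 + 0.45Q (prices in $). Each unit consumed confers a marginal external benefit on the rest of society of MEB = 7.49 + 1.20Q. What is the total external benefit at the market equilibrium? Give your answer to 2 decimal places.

$279.86

Market equilibrium (private): 40.50 + 0.45Q = 90.03 - 2.60Q → Q_m = 16.2393.
Total external benefit = ∫₀^{Q_m} (7.49 + 1.20Q) dQ = 7.49×16.2393 + ½×1.20×16.2393² = 279.8613.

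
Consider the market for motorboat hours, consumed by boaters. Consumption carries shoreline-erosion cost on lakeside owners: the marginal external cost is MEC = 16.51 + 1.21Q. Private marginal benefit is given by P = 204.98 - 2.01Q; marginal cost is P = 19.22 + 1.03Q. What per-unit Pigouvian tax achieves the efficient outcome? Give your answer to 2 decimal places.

tax = 64.70 per unit

Social marginal benefit = demand − MEC = 188.47 - 3.22Q.
Set SMB = MC: 188.47 - 3.22Q = 19.22 + 1.03Q → Q* = 39.8235.
The Pigouvian tax equals MEC at Q*: 16.51 + 1.21×39.8235 = 64.6964.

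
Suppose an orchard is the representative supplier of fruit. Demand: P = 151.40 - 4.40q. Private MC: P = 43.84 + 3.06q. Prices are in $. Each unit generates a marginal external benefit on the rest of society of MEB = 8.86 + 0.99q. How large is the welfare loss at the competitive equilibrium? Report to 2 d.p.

DWL = $41.36

Market equilibrium (private): 43.84 + 3.06q = 151.40 - 4.40q → q_m = 14.4182.
Social marginal cost = private MC − MEB = 34.98 + 2.07q.
Set SMC = demand: 34.98 + 2.07q = 151.40 - 4.40q → q* = 17.9938.
Between q* and q_m the wedge demand − SMC runs linearly from 0 to MEB(q_m), so the loss is a triangle.
DWL = ½ × 3.5756 × 23.1340 = 41.3590.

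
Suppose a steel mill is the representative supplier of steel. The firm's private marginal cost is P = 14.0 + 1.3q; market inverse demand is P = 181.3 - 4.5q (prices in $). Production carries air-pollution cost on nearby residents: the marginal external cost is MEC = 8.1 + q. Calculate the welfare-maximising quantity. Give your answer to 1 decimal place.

q* = 23.4

Social marginal cost = private MC + MEC = 22.1 + 2.3q.
Set SMC = demand: 22.1 + 2.3q = 181.3 - 4.5q → q* = 23.4118.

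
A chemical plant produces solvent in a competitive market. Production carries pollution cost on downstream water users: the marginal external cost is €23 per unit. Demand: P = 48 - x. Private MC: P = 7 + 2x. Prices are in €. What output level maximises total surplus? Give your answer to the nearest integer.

x* = 6

Social marginal cost = private MC + MEC = 30 + 2x.
Set SMC = demand: 30 + 2x = 48 - x → x* = 6.0000.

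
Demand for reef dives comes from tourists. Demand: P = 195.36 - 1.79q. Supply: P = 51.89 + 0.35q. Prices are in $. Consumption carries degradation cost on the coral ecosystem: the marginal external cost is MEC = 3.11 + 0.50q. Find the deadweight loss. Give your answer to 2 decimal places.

DWL = $254.13

Market equilibrium (private): 51.89 + 0.35q = 195.36 - 1.79q → q_m = 67.0421.
Social marginal benefit = demand − MEC = 192.25 - 2.29q.
Set SMB = MC: 192.25 - 2.29q = 51.89 + 0.35q → q* = 53.1667.
Between q* and q_m the wedge MC − SMB runs linearly from 0 to MEC(q_m), so the loss is a triangle.
DWL = ½ × 13.8754 × 36.6310 = 254.1349.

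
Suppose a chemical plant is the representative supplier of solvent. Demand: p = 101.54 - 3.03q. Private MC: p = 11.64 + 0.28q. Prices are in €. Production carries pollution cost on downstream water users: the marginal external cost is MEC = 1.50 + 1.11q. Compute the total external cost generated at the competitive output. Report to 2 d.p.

Market equilibrium (private): 11.64 + 0.28q = 101.54 - 3.03q → q_m = 27.1601.
Total external cost = ∫₀^{q_m} (1.50 + 1.11q) dq = 1.50×27.1601 + ½×1.11×27.1601² = 450.1476.

€450.15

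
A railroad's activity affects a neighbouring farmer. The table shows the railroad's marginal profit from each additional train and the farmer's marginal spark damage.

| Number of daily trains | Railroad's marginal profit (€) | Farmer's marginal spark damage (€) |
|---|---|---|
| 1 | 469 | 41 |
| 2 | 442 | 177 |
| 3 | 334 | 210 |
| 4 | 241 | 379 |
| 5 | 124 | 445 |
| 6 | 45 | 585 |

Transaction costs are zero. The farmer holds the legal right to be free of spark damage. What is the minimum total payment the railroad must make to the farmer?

Efficient level: marginal profit ≥ marginal spark damage through level 3, so k* = 3.
With the farmer holding the right, the railroad must at least compensate total damage at k*: 41 + 177 + 210 = 428.

€428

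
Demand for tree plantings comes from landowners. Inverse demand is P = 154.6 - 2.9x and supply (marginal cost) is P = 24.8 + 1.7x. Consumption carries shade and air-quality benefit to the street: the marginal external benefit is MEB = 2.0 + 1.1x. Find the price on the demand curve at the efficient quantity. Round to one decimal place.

Social marginal benefit = demand + MEB = 156.6 - 1.8x.
Set SMB = MC: 156.6 - 1.8x = 24.8 + 1.7x → x* = 37.6571.
Consumer price on the demand curve at x*: 154.6 − 2.9×37.6571 = 45.3944.

P = 45.4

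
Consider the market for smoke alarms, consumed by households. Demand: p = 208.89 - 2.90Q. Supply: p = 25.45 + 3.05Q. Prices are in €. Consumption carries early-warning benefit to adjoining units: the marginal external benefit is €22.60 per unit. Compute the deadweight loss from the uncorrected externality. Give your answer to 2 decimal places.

Market equilibrium (private): 25.45 + 3.05Q = 208.89 - 2.90Q → Q_m = 30.8303.
Social marginal benefit = demand + MEB = 231.49 - 2.90Q.
Set SMB = MC: 231.49 - 2.90Q = 25.45 + 3.05Q → Q* = 34.6286.
The welfare-loss triangle has base |Q_m − Q*| and height MEB(Q_m) (the vertical gap between SMB and MC is zero at Q* and MEB at Q_m).
DWL = ½ × 3.7983 × 22.6000 = 42.9208.

DWL = €42.92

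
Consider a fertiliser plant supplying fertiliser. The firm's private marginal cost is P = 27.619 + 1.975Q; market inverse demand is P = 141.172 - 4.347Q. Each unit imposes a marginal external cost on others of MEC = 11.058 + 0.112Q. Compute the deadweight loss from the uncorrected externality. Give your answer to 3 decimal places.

Market equilibrium (private): 27.619 + 1.975Q = 141.172 - 4.347Q → Q_m = 17.9616.
Social marginal cost = private MC + MEC = 38.677 + 2.087Q.
Set SMC = demand: 38.677 + 2.087Q = 141.172 - 4.347Q → Q* = 15.9302.
The welfare-loss triangle has base |Q_m − Q*| and height MEC(Q_m) (the vertical gap between SMC and demand is zero at Q* and MEC at Q_m).
DWL = ½ × 2.0314 × 13.0697 = 13.2749.

DWL = 13.275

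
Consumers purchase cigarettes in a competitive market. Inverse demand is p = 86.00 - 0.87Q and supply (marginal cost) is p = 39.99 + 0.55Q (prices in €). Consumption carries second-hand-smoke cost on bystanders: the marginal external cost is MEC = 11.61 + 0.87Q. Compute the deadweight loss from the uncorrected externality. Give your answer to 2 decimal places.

Market equilibrium (private): 39.99 + 0.55Q = 86.00 - 0.87Q → Q_m = 32.4014.
Social marginal benefit = demand − MEC = 74.39 - 1.74Q.
Set SMB = MC: 74.39 - 1.74Q = 39.99 + 0.55Q → Q* = 15.0218.
Between Q* and Q_m the wedge MC − SMB runs linearly from 0 to MEC(Q_m), so the loss is a triangle.
DWL = ½ × 17.3796 × 39.7992 = 345.8471.

DWL = €345.85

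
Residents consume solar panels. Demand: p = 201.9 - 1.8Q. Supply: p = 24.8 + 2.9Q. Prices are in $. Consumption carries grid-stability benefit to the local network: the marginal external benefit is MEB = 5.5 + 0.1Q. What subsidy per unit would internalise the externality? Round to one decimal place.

Social marginal benefit = demand + MEB = 207.4 - 1.7Q.
Set SMB = MC: 207.4 - 1.7Q = 24.8 + 2.9Q → Q* = 39.6957.
The Pigouvian subsidy equals MEB at Q*: 5.5 + 0.1×39.6957 = 9.4696.

subsidy = $9.5 per unit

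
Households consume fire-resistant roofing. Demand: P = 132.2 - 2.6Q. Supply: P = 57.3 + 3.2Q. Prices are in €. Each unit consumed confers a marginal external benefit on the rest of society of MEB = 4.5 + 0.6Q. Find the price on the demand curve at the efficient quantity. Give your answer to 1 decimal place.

Social marginal benefit = demand + MEB = 136.7 - 2.0Q.
Set SMB = MC: 136.7 - 2.0Q = 57.3 + 3.2Q → Q* = 15.2692.
Consumer price on the demand curve at Q*: 132.2 − 2.6×15.2692 = 92.5001.

P = €92.5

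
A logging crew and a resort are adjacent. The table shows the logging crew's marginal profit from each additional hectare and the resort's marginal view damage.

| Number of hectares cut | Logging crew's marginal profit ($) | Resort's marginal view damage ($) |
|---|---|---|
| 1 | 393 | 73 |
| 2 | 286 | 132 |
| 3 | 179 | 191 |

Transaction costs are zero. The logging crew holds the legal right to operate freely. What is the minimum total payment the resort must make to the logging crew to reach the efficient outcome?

Left alone the logging crew would choose level 3 (marginal profit stays positive).
Efficient level: k* = 2 (marginal profit ≥ marginal view damage through 2).
The resort must at least cover the logging crew's forgone profit from cutting 3→2: 179 = 179.

$179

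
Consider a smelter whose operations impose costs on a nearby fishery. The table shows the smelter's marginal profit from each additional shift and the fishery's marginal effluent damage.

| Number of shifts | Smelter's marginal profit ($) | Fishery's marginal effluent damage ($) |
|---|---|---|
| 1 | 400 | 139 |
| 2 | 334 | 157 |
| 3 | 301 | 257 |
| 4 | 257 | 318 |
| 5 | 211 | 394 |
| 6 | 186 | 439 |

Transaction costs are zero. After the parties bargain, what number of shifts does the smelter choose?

Bargaining reaches the level where marginal profit last exceeds marginal effluent damage.
That holds through level 3 (301 ≥ 257) but not at 4 (257 < 318).

3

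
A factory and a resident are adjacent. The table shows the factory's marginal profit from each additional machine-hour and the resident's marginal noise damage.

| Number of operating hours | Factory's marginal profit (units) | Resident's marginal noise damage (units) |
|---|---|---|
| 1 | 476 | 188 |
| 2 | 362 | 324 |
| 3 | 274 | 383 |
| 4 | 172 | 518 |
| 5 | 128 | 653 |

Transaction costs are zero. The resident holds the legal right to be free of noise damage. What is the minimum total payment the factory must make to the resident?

Efficient level: marginal profit ≥ marginal noise damage through level 2, so k* = 2.
With the resident holding the right, the factory must at least compensate total damage at k*: 188 + 324 = 512.

512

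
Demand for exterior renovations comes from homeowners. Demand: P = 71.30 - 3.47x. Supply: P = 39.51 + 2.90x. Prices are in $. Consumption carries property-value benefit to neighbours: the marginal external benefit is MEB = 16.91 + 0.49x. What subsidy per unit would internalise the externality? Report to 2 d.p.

Social marginal benefit = demand + MEB = 88.21 - 2.98x.
Set SMB = MC: 88.21 - 2.98x = 39.51 + 2.90x → x* = 8.2823.
The Pigouvian subsidy equals MEB at x*: 16.91 + 0.49×8.2823 = 20.9683.

subsidy = $20.97 per unit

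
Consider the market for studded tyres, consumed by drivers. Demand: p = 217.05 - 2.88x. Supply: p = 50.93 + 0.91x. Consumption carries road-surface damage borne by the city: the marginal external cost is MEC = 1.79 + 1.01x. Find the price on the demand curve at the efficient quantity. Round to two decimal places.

P = 118.45

Social marginal benefit = demand − MEC = 215.26 - 3.89x.
Set SMB = MC: 215.26 - 3.89x = 50.93 + 0.91x → x* = 34.2354.
Consumer price on the demand curve at x*: 217.05 − 2.88×34.2354 = 118.4520.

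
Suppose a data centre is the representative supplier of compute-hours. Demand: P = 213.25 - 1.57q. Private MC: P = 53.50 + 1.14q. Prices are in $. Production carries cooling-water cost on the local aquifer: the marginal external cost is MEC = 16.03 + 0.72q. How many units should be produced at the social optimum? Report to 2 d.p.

q* = 41.90

Social marginal cost = private MC + MEC = 69.53 + 1.86q.
Set SMC = demand: 69.53 + 1.86q = 213.25 - 1.57q → q* = 41.9009.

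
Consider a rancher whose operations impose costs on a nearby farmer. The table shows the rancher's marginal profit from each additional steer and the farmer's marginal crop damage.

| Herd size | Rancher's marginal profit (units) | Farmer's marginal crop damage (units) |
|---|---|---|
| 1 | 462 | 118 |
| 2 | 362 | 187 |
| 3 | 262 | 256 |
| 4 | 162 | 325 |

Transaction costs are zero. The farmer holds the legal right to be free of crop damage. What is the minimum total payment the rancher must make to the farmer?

561

Efficient level: marginal profit ≥ marginal crop damage through level 3, so k* = 3.
With the farmer holding the right, the rancher must at least compensate total damage at k*: 118 + 187 + 256 = 561.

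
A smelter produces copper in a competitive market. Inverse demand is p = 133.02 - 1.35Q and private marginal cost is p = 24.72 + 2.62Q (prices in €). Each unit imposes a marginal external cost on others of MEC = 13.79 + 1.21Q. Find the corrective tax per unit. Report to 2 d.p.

tax = €35.87 per unit

Social marginal cost = private MC + MEC = 38.51 + 3.83Q.
Set SMC = demand: 38.51 + 3.83Q = 133.02 - 1.35Q → Q* = 18.2452.
The Pigouvian tax equals MEC at Q*: 13.79 + 1.21×18.2452 = 35.8667.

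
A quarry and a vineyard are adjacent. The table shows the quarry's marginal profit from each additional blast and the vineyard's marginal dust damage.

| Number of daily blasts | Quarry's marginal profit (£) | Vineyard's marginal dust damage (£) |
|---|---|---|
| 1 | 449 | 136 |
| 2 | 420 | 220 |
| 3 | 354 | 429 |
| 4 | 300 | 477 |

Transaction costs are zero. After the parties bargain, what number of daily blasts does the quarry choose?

Bargaining reaches the level where marginal profit last exceeds marginal dust damage.
That holds through level 2 (420 ≥ 220) but not at 3 (354 < 429).

2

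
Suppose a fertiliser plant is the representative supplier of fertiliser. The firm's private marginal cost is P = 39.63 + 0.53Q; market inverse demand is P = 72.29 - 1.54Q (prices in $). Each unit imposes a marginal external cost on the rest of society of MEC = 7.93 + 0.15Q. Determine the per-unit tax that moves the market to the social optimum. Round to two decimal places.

tax = $9.60 per unit

Social marginal cost = private MC + MEC = 47.56 + 0.68Q.
Set SMC = demand: 47.56 + 0.68Q = 72.29 - 1.54Q → Q* = 11.1396.
The Pigouvian tax equals MEC at Q*: 7.93 + 0.15×11.1396 = 9.6009.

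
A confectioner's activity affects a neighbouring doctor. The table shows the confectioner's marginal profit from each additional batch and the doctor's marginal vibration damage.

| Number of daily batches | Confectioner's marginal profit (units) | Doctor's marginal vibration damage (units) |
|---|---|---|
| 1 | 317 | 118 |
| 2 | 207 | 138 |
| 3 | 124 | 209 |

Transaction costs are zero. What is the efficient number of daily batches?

Bargaining reaches the level where marginal profit last exceeds marginal vibration damage.
That holds through level 2 (207 ≥ 138) but not at 3 (124 < 209).

2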